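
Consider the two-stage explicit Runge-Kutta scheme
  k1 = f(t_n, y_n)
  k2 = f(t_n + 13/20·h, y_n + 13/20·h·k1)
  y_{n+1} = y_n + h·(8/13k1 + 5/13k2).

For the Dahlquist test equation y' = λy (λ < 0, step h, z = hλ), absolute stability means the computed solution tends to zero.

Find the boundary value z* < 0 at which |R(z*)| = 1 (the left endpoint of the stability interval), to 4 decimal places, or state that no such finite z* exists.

left endpoint -4.0000.

On y'=λy, z=hλ:
  k1=λy_n ⇒ h·k1=z·y_n;  k2=λ(1+13/20z)y_n ⇒ h·k2=z(1+13/20z)y_n
  y_{n+1}/y_n = 1 + 8/13z + 5/13z(1+13/20z) = 1 + z + 1/4z²
  Hence R(z) = 1 + z + 1/4z².

Solve |R(x)|<1 on ℝ⁻.
x=-0.6: |R|=0.4900
R=1: x+1/4x²=0 ⇒ x=−4=-4.0000; min R=1−1/(4·1/4)=0.0000>−1
Confirm numerically:
  x=-3.023: |R|=0.26163 <1
  x=-2.814: |R|=0.16565 <1
  x=-2.537: |R|=0.07209 <1
  x=-2.483: |R|=0.05832 <1
  x=-4.243: |R|=1.25776 >1
  x=-4.213: |R|=1.22434 >1
  x=-4.061: |R|=1.06193 >1
Stable set (-4.0000, 0).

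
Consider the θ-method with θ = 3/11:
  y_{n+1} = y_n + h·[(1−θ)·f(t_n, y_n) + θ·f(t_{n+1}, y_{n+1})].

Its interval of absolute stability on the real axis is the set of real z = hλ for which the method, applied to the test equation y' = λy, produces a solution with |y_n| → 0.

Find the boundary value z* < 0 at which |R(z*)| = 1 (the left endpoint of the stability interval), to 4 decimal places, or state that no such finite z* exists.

left endpoint -4.4000.

Test eqn y'=λy, z=hλ:
  y_{n+1} = y_n + z·[8/11·y_n + 3/11·y_{n+1}] ⇒ (1 − 3/11z)y_{n+1} = (1 + 8/11z)y_n
  R(z) = (1 + 8/11z)/(1 − 3/11z).

Boundary: |R(x)|=1, x<0.
x=-0.48: |R|=0.5756
R=−1: 1+8/11x = −1+3/11x ⇒ -5/11x=2 ⇒ x=2/(-5/11)=-4.4000
Confirm numerically:
  x=-4.164: |R|=0.94977 <1
  x=-4.146: |R|=0.94581 <1
  x=-3.208: |R|=0.71102 <1
  x=-2.171: |R|=0.36362 <1
  x=-4.755: |R|=1.07026 >1
  x=-4.651: |R|=1.05029 >1
Stable set (-4.4000, 0).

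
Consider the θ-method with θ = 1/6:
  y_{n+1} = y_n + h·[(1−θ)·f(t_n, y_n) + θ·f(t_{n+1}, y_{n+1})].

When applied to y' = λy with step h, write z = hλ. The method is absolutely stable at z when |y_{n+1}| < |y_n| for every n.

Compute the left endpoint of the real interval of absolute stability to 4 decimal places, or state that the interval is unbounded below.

left endpoint -3.0000.

Set f=λy, z=hλ:
  y_{n+1} = y_n + z·[5/6·y_n + 1/6·y_{n+1}] ⇒ (1 − 1/6z)y_{n+1} = (1 + 5/6z)y_n
  so R(z) = (1 + 5/6z)/(1 − 1/6z).

Boundary: |R(x)|=1, x<0.
x=-1.07: |R|=0.0919
R=−1: 1+5/6x = −1+1/6x ⇒ -2/3x=2 ⇒ x=2/(-2/3)=-3.0000
Confirm numerically:
  x=-2.869: |R|=0.94092 <1
  x=-1.789: |R|=0.37810 <1
  x=-1.302: |R|=0.06984 <1
  x=-3.561: |R|=1.23470 >1
  x=-3.086: |R|=1.03786 >1
Interval (-3.0000, 0).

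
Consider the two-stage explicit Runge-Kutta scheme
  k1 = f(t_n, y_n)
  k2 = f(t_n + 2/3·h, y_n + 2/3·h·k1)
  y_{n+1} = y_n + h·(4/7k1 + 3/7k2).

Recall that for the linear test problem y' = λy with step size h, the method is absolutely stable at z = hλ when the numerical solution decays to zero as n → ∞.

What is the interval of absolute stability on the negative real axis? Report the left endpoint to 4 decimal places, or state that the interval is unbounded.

z∈(-3.5000,0).

Set f=λy, z=hλ:
  k1=λy_n ⇒ h·k1=z·y_n;  k2=λ(1+2/3z)y_n ⇒ h·k2=z(1+2/3z)y_n
  y_{n+1}/y_n = 1 + 4/7z + 3/7z(1+2/3z) = 1 + z + 2/7z²
  R(z) = 1 + z + 2/7z².

Find x<0 with |R(x)|<1.
x=-1.07: |R|=0.2571
R=1: x+2/7x²=0 ⇒ x=−7/2=-3.5000; min R=1−1/(4·2/7)=0.1250>−1
Confirm numerically:
  x=-2.984: |R|=0.56007 <1
  x=-2.889: |R|=0.49566 <1
  x=-2.630: |R|=0.34626 <1
  x=-3.997: |R|=1.56757 >1
  x=-3.746: |R|=1.26329 >1
  x=-3.705: |R|=1.21701 >1
Interval (-3.5000, 0).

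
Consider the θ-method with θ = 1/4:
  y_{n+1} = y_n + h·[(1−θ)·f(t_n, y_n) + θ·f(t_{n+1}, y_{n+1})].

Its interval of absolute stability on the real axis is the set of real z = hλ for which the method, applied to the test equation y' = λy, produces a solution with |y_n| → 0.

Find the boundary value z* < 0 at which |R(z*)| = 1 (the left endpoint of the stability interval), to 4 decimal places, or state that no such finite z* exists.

Set f=λy, z=hλ:
  y_{n+1} = y_n + z·[3/4·y_n + 1/4·y_{n+1}] ⇒ (1 − 1/4z)y_{n+1} = (1 + 3/4z)y_n
  Hence R(z) = (1 + 3/4z)/(1 − 1/4z).

Need |R(x)|<1, x<0.
x=-1.09: |R|=0.1434
R=−1: 1+3/4x = −1+1/4x ⇒ -1/2x=2 ⇒ x=2/(-1/2)=-4.0000
Confirm numerically:
  x=-2.931: |R|=0.69153 <1
  x=-2.591: |R|=0.57245 <1
  x=-2.139: |R|=0.39371 <1
  x=-4.589: |R|=1.13715 >1
  x=-4.106: |R|=1.02615 >1
Stable set (-4.0000, 0).

z* = -4.0000.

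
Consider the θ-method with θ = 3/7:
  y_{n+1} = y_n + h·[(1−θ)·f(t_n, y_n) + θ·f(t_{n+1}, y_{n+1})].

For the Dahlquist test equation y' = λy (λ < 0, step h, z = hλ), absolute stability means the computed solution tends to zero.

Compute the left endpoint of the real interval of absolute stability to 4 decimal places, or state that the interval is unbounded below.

Set f=λy, z=hλ:
  y_{n+1} = y_n + z·[4/7·y_n + 3/7·y_{n+1}] ⇒ (1 − 3/7z)y_{n+1} = (1 + 4/7z)y_n
  ⇒ R(z) = (1 + 4/7z)/(1 − 3/7z).

Boundary: |R(x)|=1, x<0.
x=-1.24: |R|=0.1903
R=−1: 1+4/7x = −1+3/7x ⇒ -1/7x=2 ⇒ x=2/(-1/7)=-14.0000
Confirm numerically:
  x=-13.426: |R|=0.98786 <1
  x=-11.433: |R|=0.93784 <1
  x=-10.684: |R|=0.91509 <1
  x=-6.682: |R|=0.72942 <1
  x=-14.147: |R|=1.00297 >1
  x=-14.130: |R|=1.00263 >1
Interval (-14.0000, 0).

z* = -14.0000.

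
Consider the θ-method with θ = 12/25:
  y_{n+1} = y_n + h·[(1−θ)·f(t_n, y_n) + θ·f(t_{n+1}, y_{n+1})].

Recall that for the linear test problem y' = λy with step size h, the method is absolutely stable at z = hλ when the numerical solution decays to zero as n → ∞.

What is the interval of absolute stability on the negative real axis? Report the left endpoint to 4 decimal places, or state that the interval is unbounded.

On y'=λy, z=hλ:
  y_{n+1} = y_n + z·[13/25·y_n + 12/25·y_{n+1}] ⇒ (1 − 12/25z)y_{n+1} = (1 + 13/25z)y_n
  Hence R(z) = (1 + 13/25z)/(1 − 12/25z).

Find x<0 with |R(x)|<1.
x=-0.53: |R|=0.5775
R=−1: 1+13/25x = −1+12/25x ⇒ -1/25x=2 ⇒ x=2/(-1/25)=-50.0000
Confirm numerically:
  x=-43.964: |R|=0.98908 <1
  x=-43.317: |R|=0.98773 <1
  x=-38.681: |R|=0.97686 <1
  x=-35.968: |R|=0.96927 <1
  x=-50.538: |R|=1.00085 >1
  x=-50.324: |R|=1.00052 >1
  x=-50.125: |R|=1.00020 >1
Stable set (-50.0000, 0).

z∈(-50.0000,0).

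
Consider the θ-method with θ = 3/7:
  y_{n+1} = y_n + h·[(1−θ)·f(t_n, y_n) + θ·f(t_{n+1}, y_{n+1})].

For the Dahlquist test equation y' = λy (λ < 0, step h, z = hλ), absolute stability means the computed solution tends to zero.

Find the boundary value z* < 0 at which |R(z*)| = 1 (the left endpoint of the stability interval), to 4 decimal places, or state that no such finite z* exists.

Set f=λy, z=hλ:
  y_{n+1} = y_n + z·[4/7·y_n + 3/7·y_{n+1}] ⇒ (1 − 3/7z)y_{n+1} = (1 + 4/7z)y_n
  R(z) = (1 + 4/7z)/(1 − 3/7z).

Solve |R(x)|<1 on ℝ⁻.
x=-1.12: |R|=0.2432
R=−1: 1+4/7x = −1+3/7x ⇒ -1/7x=2 ⇒ x=2/(-1/7)=-14.0000
Confirm numerically:
  x=-12.217: |R|=0.95915 <1
  x=-10.088: |R|=0.89502 <1
  x=-7.402: |R|=0.77409 <1
  x=-14.063: |R|=1.00128 >1
  x=-14.043: |R|=1.00088 >1
Interval (-14.0000, 0).

z* = -14.0000.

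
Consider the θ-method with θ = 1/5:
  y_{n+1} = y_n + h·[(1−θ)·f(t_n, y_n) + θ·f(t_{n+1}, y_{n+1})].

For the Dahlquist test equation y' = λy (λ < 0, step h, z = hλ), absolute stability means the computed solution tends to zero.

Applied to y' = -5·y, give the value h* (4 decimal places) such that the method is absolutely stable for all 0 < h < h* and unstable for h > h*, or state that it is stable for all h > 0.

Test eqn y'=λy, z=hλ:
  y_{n+1} = y_n + z·[4/5·y_n + 1/5·y_{n+1}] ⇒ (1 − 1/5z)y_{n+1} = (1 + 4/5z)y_n
  ⇒ R(z) = (1 + 4/5z)/(1 − 1/5z).

Need |R(x)|<1, x<0.
x=-1.22: |R|=0.0193
R=−1: 1+4/5x = −1+1/5x ⇒ -3/5x=2 ⇒ x=2/(-3/5)=-3.3333
Confirm numerically:
  x=-2.824: |R|=0.80470 <1
  x=-2.695: |R|=0.75114 <1
  x=-2.560: |R|=0.69312 <1
  x=-2.264: |R|=0.55837 <1
  x=-3.802: |R|=1.15974 >1
  x=-3.772: |R|=1.15002 >1
  x=-3.617: |R|=1.09876 >1
So |R|<1 on (-3.3333, 0).

(-3.3333,0); λ=-5 ⇒ h* = (10/3)/5 = 0.6667.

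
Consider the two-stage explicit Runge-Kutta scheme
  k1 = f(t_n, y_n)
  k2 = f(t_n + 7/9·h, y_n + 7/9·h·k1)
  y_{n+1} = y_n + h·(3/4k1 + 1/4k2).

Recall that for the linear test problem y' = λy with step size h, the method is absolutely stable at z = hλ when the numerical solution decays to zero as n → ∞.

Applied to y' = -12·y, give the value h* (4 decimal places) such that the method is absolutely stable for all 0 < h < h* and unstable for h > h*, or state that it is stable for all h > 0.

(-5.1429,0); λ=-12 ⇒ h* = (36/7)/12 = 0.4286.

With y'=λy (z=hλ):
  k1=λy_n ⇒ h·k1=z·y_n;  k2=λ(1+7/9z)y_n ⇒ h·k2=z(1+7/9z)y_n
  y_{n+1}/y_n = 1 + 3/4z + 1/4z(1+7/9z) = 1 + z + 7/36z²
  so R(z) = 1 + z + 7/36z².

Find x<0 with |R(x)|<1.
x=-0.9: |R|=0.2575
R=1: x+7/36x²=0 ⇒ x=−36/7=-5.1429; min R=1−1/(4·7/36)=-0.2857>−1
Confirm numerically:
  x=-5.090: |R|=0.94769 <1
  x=-4.679: |R|=0.57798 <1
  x=-3.393: |R|=0.15447 <1
  x=-2.077: |R|=0.23818 <1
  x=-5.720: |R|=1.64191 >1
  x=-5.243: |R|=1.10209 >1
So |R|<1 on (-5.1429, 0).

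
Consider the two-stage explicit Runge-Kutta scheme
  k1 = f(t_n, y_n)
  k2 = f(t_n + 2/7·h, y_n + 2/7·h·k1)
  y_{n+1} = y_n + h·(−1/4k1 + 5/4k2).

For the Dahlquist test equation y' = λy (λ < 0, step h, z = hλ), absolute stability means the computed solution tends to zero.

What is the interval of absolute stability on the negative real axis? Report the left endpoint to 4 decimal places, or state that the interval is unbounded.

(-2.8000, 0).

With y'=λy (z=hλ):
  k1=λy_n ⇒ h·k1=z·y_n;  k2=λ(1+2/7z)y_n ⇒ h·k2=z(1+2/7z)y_n
  y_{n+1}/y_n = 1 − 1/4z + 5/4z(1+2/7z) = 1 + z + 5/14z²
  Hence R(z) = 1 + z + 5/14z².

Solve |R(x)|<1 on ℝ⁻.
x=-1.43: |R|=0.3003
R=1: x+5/14x²=0 ⇒ x=−14/5=-2.8000; min R=1−1/(4·5/14)=0.3000>−1
Confirm numerically:
  x=-2.206: |R|=0.53201 <1
  x=-2.101: |R|=0.47550 <1
  x=-1.420: |R|=0.30014 <1
  x=-3.266: |R|=1.54356 >1
  x=-3.191: |R|=1.44560 >1
  x=-2.966: |R|=1.17584 >1
Stable set (-2.8000, 0).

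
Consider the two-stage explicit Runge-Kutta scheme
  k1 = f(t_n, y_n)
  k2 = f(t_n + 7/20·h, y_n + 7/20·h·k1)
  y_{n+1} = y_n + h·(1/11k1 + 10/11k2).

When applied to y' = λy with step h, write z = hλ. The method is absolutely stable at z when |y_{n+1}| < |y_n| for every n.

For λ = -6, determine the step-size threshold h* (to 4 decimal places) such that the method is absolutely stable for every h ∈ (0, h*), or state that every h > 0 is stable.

(-3.1429,0); λ=-6 ⇒ h* = (22/7)/6 = 0.5238.

With y'=λy (z=hλ):
  k1=λy_n ⇒ h·k1=z·y_n;  k2=λ(1+7/20z)y_n ⇒ h·k2=z(1+7/20z)y_n
  y_{n+1}/y_n = 1 + 1/11z + 10/11z(1+7/20z) = 1 + z + 7/22z²
  Hence R(z) = 1 + z + 7/22z².

Need |R(x)|<1, x<0.
x=-1.14: |R|=0.2735
R=1: x+7/22x²=0 ⇒ x=−22/7=-3.1429; min R=1−1/(4·7/22)=0.2143>−1
Confirm numerically:
  x=-2.552: |R|=0.52022 <1
  x=-2.388: |R|=0.42645 <1
  x=-2.225: |R|=0.35020 <1
  x=-1.594: |R|=0.21445 <1
  x=-3.435: |R|=1.31930 >1
  x=-3.167: |R|=1.02433 >1
Interval (-3.1429, 0).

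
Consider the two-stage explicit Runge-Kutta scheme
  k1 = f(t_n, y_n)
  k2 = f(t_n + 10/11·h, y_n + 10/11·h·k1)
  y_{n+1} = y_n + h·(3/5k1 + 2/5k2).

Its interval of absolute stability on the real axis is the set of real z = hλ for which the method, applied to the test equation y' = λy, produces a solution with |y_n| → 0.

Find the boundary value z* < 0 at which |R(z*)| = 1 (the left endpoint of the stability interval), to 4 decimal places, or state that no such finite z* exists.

z* = -2.7500.

Test eqn y'=λy, z=hλ:
  k1=λy_n ⇒ h·k1=z·y_n;  k2=λ(1+10/11z)y_n ⇒ h·k2=z(1+10/11z)y_n
  y_{n+1}/y_n = 1 + 3/5z + 2/5z(1+10/11z) = 1 + z + 4/11z²
  ⇒ R(z) = 1 + z + 4/11z².

Solve |R(x)|<1 on ℝ⁻.
x=-0.52: |R|=0.5783
R=1: x+4/11x²=0 ⇒ x=−11/4=-2.7500; min R=1−1/(4·4/11)=0.3125>−1
Confirm numerically:
  x=-2.159: |R|=0.53601 <1
  x=-2.065: |R|=0.48563 <1
  x=-1.977: |R|=0.44428 <1
  x=-3.112: |R|=1.40965 >1
  x=-3.055: |R|=1.33883 >1
  x=-2.842: |R|=1.09508 >1
Interval (-2.7500, 0).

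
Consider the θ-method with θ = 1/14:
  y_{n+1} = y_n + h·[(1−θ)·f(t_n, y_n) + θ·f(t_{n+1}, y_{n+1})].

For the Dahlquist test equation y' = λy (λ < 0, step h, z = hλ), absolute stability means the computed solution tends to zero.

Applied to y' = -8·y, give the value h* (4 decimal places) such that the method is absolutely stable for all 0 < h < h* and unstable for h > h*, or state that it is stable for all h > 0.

Test eqn y'=λy, z=hλ:
  y_{n+1} = y_n + z·[13/14·y_n + 1/14·y_{n+1}] ⇒ (1 − 1/14z)y_{n+1} = (1 + 13/14z)y_n
  ⇒ R(z) = (1 + 13/14z)/(1 − 1/14z).

Find x<0 with |R(x)|<1.
x=-1.74: |R|=0.5476
R=−1: 1+13/14x = −1+1/14x ⇒ -6/7x=2 ⇒ x=2/(-6/7)=-2.3333
Confirm numerically:
  x=-1.837: |R|=0.62392 <1
  x=-1.615: |R|=0.44797 <1
  x=-1.557: |R|=0.40117 <1
  x=-2.821: |R|=1.34790 >1
  x=-2.702: |R|=1.26488 >1
  x=-2.437: |R|=1.07568 >1
So |R|<1 on (-2.3333, 0).

(-2.3333,0); λ=-8 ⇒ h* = (7/3)/8 = 0.2917.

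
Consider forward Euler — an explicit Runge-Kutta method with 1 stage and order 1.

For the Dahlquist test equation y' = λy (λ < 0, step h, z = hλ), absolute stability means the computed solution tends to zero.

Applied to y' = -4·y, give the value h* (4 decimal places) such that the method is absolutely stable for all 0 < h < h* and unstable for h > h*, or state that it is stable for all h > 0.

(-2.0000,0); λ=-4 ⇒ h* = 0.5000.

Set f=λy, z=hλ:
  order 1, 1-stage ⇒ R(z)=1+z
  (e.g. R(-1.21)=-0.21000, |R|=0.21000)

Need |R(x)|<1, x<0.
x=-1.21: |R|=0.2100
|R(-1.03)|=0.0300 |R(-0.64)|=0.3600 |R(-0.53)|=0.4700
Bisect:
  x_lo=-2.7359 |R|=1.7359  x_hi=-0.3114 |R|=0.6886
  mid=-1.52365 |R|=0.52365 →hi
  mid=-2.12977 |R|=1.12977 →lo
  mid=-1.82671 |R|=0.82671 →hi
  mid=-1.97824 |R|=0.97824 →hi
  mid=-2.05400 |R|=1.05400 →lo
  mid=-2.01612 |R|=1.01612 →lo
  mid=-1.99718 |R|=0.99718 →hi
  mid=-2.00665 |R|=1.00665 →lo
  mid=-2.00191 |R|=1.00191 →lo
  mid=-1.99955 |R|=0.99955 →hi
  ...
  [-2.00014,-1.99999] ⇒ x*=-2.0000
So |R|<1 on (-2.0000, 0).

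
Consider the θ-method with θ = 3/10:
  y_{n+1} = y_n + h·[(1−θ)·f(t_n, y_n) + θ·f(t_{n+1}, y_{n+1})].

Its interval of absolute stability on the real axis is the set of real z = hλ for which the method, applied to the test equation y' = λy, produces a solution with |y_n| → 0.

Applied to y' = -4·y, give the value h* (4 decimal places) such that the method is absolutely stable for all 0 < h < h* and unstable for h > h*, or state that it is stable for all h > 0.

Set f=λy, z=hλ:
  y_{n+1} = y_n + z·[7/10·y_n + 3/10·y_{n+1}] ⇒ (1 − 3/10z)y_{n+1} = (1 + 7/10z)y_n
  so R(z) = (1 + 7/10z)/(1 − 3/10z).

Solve |R(x)|<1 on ℝ⁻.
x=-0.77: |R|=0.3745
R=−1: 1+7/10x = −1+3/10x ⇒ -2/5x=2 ⇒ x=2/(-2/5)=-5.0000
Confirm numerically:
  x=-3.624: |R|=0.73630 <1
  x=-3.382: |R|=0.67875 <1
  x=-3.107: |R|=0.60809 <1
  x=-5.182: |R|=1.02850 >1
  x=-5.122: |R|=1.01924 >1
Stable set (-5.0000, 0).

(-5.0000,0); λ=-4 ⇒ h* = (5)/4 = 1.2500.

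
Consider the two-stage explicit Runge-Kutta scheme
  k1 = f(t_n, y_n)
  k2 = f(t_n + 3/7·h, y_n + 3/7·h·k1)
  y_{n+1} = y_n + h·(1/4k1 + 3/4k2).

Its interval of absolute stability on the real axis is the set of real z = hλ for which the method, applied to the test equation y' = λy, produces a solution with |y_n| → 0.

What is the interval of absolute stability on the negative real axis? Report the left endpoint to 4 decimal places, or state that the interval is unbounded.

With y'=λy (z=hλ):
  k1=λy_n ⇒ h·k1=z·y_n;  k2=λ(1+3/7z)y_n ⇒ h·k2=z(1+3/7z)y_n
  y_{n+1}/y_n = 1 + 1/4z + 3/4z(1+3/7z) = 1 + z + 9/28z²
  ⇒ R(z) = 1 + z + 9/28z².

Solve |R(x)|<1 on ℝ⁻.
x=-0.33: |R|=0.7050
R=1: x+9/28x²=0 ⇒ x=−28/9=-3.1111; min R=1−1/(4·9/28)=0.2222>−1
Confirm numerically:
  x=-2.876: |R|=0.78266 <1
  x=-2.873: |R|=0.78011 <1
  x=-2.705: |R|=0.64690 <1
  x=-3.686: |R|=1.68112 >1
  x=-3.646: |R|=1.62685 >1
  x=-3.220: |R|=1.11270 >1
Stable set (-3.1111, 0).

(-3.1111, 0).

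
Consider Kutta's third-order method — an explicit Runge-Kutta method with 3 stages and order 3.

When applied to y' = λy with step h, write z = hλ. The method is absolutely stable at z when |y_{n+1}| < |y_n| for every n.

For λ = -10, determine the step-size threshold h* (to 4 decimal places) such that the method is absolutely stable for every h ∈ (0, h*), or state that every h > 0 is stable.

Test eqn y'=λy, z=hλ:
  order 3, 3-stage ⇒ R(z)=1+z+z^2/2+z^3/6
  (e.g. R(-1.12)=0.27305, |R|=0.27305)

Find x<0 with |R(x)|<1.
x=-1.12: |R|=0.2730
|R(-2.53)|=1.0286 |R(-2.48)|=0.9470 |R(-1.39)|=0.1284
Bisect:
  x_lo=-2.9474 |R|=1.8712  x_hi=-0.2812 |R|=0.7547
  mid=-1.61426 |R|=0.01243 →hi
  mid=-2.28081 |R|=0.65727 →hi
  mid=-2.61409 |R|=1.17457 →lo
  mid=-2.44745 |R|=0.89582 →hi
  mid=-2.53077 |R|=1.02988 →lo
  mid=-2.48911 |R|=0.96156 →hi
  mid=-2.50994 |R|=0.99540 →hi
  mid=-2.52036 |R|=1.01256 →lo
  mid=-2.51515 |R|=1.00396 →lo
  ...
  [-2.51287,-2.51271] ⇒ x*=-2.5127
So |R|<1 on (-2.5127, 0).

(-2.5127,0); λ=-10 ⇒ h* = 0.2513.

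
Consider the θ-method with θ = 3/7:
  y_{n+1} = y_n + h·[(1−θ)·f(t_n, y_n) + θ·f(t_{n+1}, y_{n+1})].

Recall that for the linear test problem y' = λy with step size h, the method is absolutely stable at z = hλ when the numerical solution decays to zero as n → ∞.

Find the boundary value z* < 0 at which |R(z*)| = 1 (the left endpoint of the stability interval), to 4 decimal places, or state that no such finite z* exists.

left endpoint -14.0000.

Set f=λy, z=hλ:
  y_{n+1} = y_n + z·[4/7·y_n + 3/7·y_{n+1}] ⇒ (1 − 3/7z)y_{n+1} = (1 + 4/7z)y_n
  Hence R(z) = (1 + 4/7z)/(1 − 3/7z).

Need |R(x)|<1, x<0.
x=-0.66: |R|=0.4855
R=−1: 1+4/7x = −1+3/7x ⇒ -1/7x=2 ⇒ x=2/(-1/7)=-14.0000
Confirm numerically:
  x=-13.066: |R|=0.97978 <1
  x=-12.920: |R|=0.97640 <1
  x=-9.064: |R|=0.85564 <1
  x=-14.436: |R|=1.00867 >1
  x=-14.425: |R|=1.00845 >1
So |R|<1 on (-14.0000, 0).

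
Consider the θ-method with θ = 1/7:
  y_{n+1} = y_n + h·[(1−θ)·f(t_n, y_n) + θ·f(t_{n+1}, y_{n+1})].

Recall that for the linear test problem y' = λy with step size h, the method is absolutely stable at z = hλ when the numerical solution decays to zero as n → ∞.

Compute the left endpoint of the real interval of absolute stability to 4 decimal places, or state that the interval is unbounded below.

Test eqn y'=λy, z=hλ:
  y_{n+1} = y_n + z·[6/7·y_n + 1/7·y_{n+1}] ⇒ (1 − 1/7z)y_{n+1} = (1 + 6/7z)y_n
  so R(z) = (1 + 6/7z)/(1 − 1/7z).

Find x<0 with |R(x)|<1.
x=-1.2: |R|=0.0244
R=−1: 1+6/7x = −1+1/7x ⇒ -5/7x=2 ⇒ x=2/(-5/7)=-2.8000
Confirm numerically:
  x=-2.680: |R|=0.93802 <1
  x=-1.655: |R|=0.33853 <1
  x=-1.367: |R|=0.14366 <1
  x=-3.263: |R|=1.22557 >1
  x=-2.888: |R|=1.04450 >1
So |R|<1 on (-2.8000, 0).

left endpoint -2.8000.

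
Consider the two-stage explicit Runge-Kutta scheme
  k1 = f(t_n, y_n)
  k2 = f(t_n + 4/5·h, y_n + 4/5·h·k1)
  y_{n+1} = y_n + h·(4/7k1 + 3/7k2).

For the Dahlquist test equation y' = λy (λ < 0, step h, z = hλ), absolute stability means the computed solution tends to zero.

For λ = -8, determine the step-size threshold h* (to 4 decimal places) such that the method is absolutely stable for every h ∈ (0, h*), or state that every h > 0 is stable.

(-2.9167,0); λ=-8 ⇒ h* = (35/12)/8 = 0.3646.

Test eqn y'=λy, z=hλ:
  k1=λy_n ⇒ h·k1=z·y_n;  k2=λ(1+4/5z)y_n ⇒ h·k2=z(1+4/5z)y_n
  y_{n+1}/y_n = 1 + 4/7z + 3/7z(1+4/5z) = 1 + z + 12/35z²
  ⇒ R(z) = 1 + z + 12/35z².

Find x<0 with |R(x)|<1.
x=-0.46: |R|=0.6125
R=1: x+12/35x²=0 ⇒ x=−35/12=-2.9167; min R=1−1/(4·12/35)=0.2708>−1
Confirm numerically:
  x=-2.151: |R|=0.43533 <1
  x=-1.703: |R|=0.29136 <1
  x=-1.482: |R|=0.27103 <1
  x=-1.380: |R|=0.27294 <1
  x=-3.162: |R|=1.26597 >1
  x=-3.018: |R|=1.10485 >1
Interval (-2.9167, 0).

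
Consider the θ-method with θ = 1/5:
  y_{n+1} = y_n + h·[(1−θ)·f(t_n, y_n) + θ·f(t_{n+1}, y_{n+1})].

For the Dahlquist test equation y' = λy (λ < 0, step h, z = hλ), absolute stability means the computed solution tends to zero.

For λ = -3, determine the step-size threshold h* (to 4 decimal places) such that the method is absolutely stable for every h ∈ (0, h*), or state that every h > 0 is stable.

(-3.3333,0); λ=-3 ⇒ h* = (10/3)/3 = 1.1111.

On y'=λy, z=hλ:
  y_{n+1} = y_n + z·[4/5·y_n + 1/5·y_{n+1}] ⇒ (1 − 1/5z)y_{n+1} = (1 + 4/5z)y_n
  R(z) = (1 + 4/5z)/(1 − 1/5z).

Solve |R(x)|<1 on ℝ⁻.
x=-0.32: |R|=0.6992
R=−1: 1+4/5x = −1+1/5x ⇒ -3/5x=2 ⇒ x=2/(-3/5)=-3.3333
Confirm numerically:
  x=-3.227: |R|=0.96123 <1
  x=-2.583: |R|=0.70315 <1
  x=-2.115: |R|=0.48630 <1
  x=-3.811: |R|=1.16264 >1
  x=-3.580: |R|=1.08625 >1
  x=-3.426: |R|=1.03299 >1
So |R|<1 on (-3.3333, 0).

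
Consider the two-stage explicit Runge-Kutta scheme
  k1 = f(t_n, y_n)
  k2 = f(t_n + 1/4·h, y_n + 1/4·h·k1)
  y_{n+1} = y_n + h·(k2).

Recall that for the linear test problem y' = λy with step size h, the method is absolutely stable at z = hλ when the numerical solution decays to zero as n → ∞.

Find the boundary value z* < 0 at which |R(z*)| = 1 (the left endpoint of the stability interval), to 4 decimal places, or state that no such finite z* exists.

On y'=λy, z=hλ:
  k1=λy_n ⇒ h·k1=z·y_n;  k2=λ(1+1/4z)y_n ⇒ h·k2=z(1+1/4z)y_n
  y_{n+1}/y_n = 1 + z(1+1/4z) = 1 + z + 1/4z²
  R(z) = 1 + z + 1/4z².

Solve |R(x)|<1 on ℝ⁻.
x=-1.37: |R|=0.0992
R=1: x+1/4x²=0 ⇒ x=−4=-4.0000; min R=1−1/(4·1/4)=0.0000>−1
Confirm numerically:
  x=-3.956: |R|=0.95648 <1
  x=-2.428: |R|=0.04580 <1
  x=-2.211: |R|=0.01113 <1
  x=-4.418: |R|=1.46168 >1
  x=-4.209: |R|=1.21992 >1
So |R|<1 on (-4.0000, 0).

z* = -4.0000.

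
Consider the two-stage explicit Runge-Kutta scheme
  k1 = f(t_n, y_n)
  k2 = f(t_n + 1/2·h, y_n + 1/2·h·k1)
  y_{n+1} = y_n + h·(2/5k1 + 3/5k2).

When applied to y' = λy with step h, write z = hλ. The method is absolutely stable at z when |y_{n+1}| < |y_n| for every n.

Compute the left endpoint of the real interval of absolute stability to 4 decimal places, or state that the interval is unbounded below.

left endpoint -3.3333.

Set f=λy, z=hλ:
  k1=λy_n ⇒ h·k1=z·y_n;  k2=λ(1+1/2z)y_n ⇒ h·k2=z(1+1/2z)y_n
  y_{n+1}/y_n = 1 + 2/5z + 3/5z(1+1/2z) = 1 + z + 3/10z²
  ⇒ R(z) = 1 + z + 3/10z².

Find x<0 with |R(x)|<1.
x=-1.19: |R|=0.2348
R=1: x+3/10x²=0 ⇒ x=−10/3=-3.3333; min R=1−1/(4·3/10)=0.1667>−1
Confirm numerically:
  x=-1.534: |R|=0.17195 <1
  x=-1.440: |R|=0.18208 <1
  x=-1.350: |R|=0.19675 <1
  x=-3.879: |R|=1.63499 >1
  x=-3.459: |R|=1.13040 >1
  x=-3.360: |R|=1.02688 >1
So |R|<1 on (-3.3333, 0).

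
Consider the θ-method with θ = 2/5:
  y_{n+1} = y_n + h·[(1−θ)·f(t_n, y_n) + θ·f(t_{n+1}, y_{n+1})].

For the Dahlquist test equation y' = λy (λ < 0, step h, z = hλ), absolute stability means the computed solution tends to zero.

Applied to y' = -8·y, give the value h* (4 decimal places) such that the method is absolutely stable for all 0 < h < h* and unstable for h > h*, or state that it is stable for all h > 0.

(-10.0000,0); λ=-8 ⇒ h* = (10)/8 = 1.2500.

Test eqn y'=λy, z=hλ:
  y_{n+1} = y_n + z·[3/5·y_n + 2/5·y_{n+1}] ⇒ (1 − 2/5z)y_{n+1} = (1 + 3/5z)y_n
  ⇒ R(z) = (1 + 3/5z)/(1 − 2/5z).

Need |R(x)|<1, x<0.
x=-1.57: |R|=0.0356
R=−1: 1+3/5x = −1+2/5x ⇒ -1/5x=2 ⇒ x=2/(-1/5)=-10.0000
Confirm numerically:
  x=-8.327: |R|=0.92274 <1
  x=-4.666: |R|=0.62783 <1
  x=-4.245: |R|=0.57339 <1
  x=-4.240: |R|=0.57270 <1
  x=-10.573: |R|=1.02192 >1
  x=-10.247: |R|=1.00969 >1
So |R|<1 on (-10.0000, 0).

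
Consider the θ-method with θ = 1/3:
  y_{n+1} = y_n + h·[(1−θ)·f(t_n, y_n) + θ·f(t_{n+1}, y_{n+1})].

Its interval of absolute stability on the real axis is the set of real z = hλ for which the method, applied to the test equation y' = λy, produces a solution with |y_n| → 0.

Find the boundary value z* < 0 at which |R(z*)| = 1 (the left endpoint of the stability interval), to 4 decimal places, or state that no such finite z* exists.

left endpoint -6.0000.

Test eqn y'=λy, z=hλ:
  y_{n+1} = y_n + z·[2/3·y_n + 1/3·y_{n+1}] ⇒ (1 − 1/3z)y_{n+1} = (1 + 2/3z)y_n
  Hence R(z) = (1 + 2/3z)/(1 − 1/3z).

Boundary: |R(x)|=1, x<0.
x=-0.32: |R|=0.7108
R=−1: 1+2/3x = −1+1/3x ⇒ -1/3x=2 ⇒ x=2/(-1/3)=-6.0000
Confirm numerically:
  x=-5.356: |R|=0.92293 <1
  x=-5.220: |R|=0.90511 <1
  x=-4.240: |R|=0.75691 <1
  x=-6.578: |R|=1.06035 >1
  x=-6.268: |R|=1.02892 >1
So |R|<1 on (-6.0000, 0).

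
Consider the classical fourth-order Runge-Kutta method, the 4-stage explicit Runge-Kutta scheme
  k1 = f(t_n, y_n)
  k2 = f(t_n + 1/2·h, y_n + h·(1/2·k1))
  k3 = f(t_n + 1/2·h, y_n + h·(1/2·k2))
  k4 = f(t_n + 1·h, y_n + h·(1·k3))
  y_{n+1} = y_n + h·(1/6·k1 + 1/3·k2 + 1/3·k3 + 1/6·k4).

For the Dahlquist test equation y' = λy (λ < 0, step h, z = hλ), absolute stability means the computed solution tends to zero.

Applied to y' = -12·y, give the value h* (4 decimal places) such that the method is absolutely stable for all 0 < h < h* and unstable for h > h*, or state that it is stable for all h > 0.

Test eqn y'=λy, z=hλ:
  order 4, 4-stage ⇒ R(z)=1+z+z^2/2+z^3/6+z^4/24
  (e.g. R(-1.27)=0.30345, |R|=0.30345)

Boundary: |R(x)|=1, x<0.
x=-1.27: |R|=0.3034
|R(-2.16)|=0.4002 |R(-1.44)|=0.2783 |R(-1.18)|=0.3231
Bisect:
  x_lo=-3.5231 |R|=2.8142  x_hi=-0.3703 |R|=0.6905
  mid=-1.94674 |R|=0.31697 →hi
  mid=-2.73494 |R|=0.92669 →hi
  mid=-3.12903 |R|=1.65461 →lo
  mid=-2.93199 |R|=1.24465 →lo
  mid=-2.83346 |R|=1.07508 →lo
  mid=-2.78420 |R|=0.99835 →hi
  mid=-2.80883 |R|=1.03607 →lo
  mid=-2.79651 |R|=1.01705 →lo
  mid=-2.79036 |R|=1.00766 →lo
  mid=-2.78728 |R|=1.00300 →lo
  ...
  [-2.78535,-2.78516] ⇒ x*=-2.7853
So |R|<1 on (-2.7853, 0).

(-2.7853,0); λ=-12 ⇒ h* = 0.2321.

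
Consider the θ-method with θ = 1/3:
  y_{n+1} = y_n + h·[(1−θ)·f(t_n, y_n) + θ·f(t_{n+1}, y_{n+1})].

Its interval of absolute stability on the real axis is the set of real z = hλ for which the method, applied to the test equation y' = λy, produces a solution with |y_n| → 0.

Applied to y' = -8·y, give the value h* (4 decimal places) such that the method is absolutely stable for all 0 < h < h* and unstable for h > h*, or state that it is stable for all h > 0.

(-6.0000,0); λ=-8 ⇒ h* = (6)/8 = 0.7500.

Test eqn y'=λy, z=hλ:
  y_{n+1} = y_n + z·[2/3·y_n + 1/3·y_{n+1}] ⇒ (1 − 1/3z)y_{n+1} = (1 + 2/3z)y_n
  Hence R(z) = (1 + 2/3z)/(1 − 1/3z).

Find x<0 with |R(x)|<1.
x=-0.99: |R|=0.2556
R=−1: 1+2/3x = −1+1/3x ⇒ -1/3x=2 ⇒ x=2/(-1/3)=-6.0000
Confirm numerically:
  x=-5.224: |R|=0.90564 <1
  x=-4.814: |R|=0.84822 <1
  x=-4.251: |R|=0.75879 <1
  x=-4.222: |R|=0.75381 <1
  x=-6.400: |R|=1.04255 >1
  x=-6.178: |R|=1.01939 >1
  x=-6.042: |R|=1.00464 >1
So |R|<1 on (-6.0000, 0).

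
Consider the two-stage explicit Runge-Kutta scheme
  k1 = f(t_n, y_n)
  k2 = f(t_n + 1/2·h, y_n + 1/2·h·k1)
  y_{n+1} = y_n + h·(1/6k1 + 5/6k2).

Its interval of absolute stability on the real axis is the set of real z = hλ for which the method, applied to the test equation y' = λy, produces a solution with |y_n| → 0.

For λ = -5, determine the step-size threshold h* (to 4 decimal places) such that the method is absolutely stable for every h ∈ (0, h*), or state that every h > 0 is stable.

(-2.4000,0); λ=-5 ⇒ h* = (12/5)/5 = 0.4800.

With y'=λy (z=hλ):
  k1=λy_n ⇒ h·k1=z·y_n;  k2=λ(1+1/2z)y_n ⇒ h·k2=z(1+1/2z)y_n
  y_{n+1}/y_n = 1 + 1/6z + 5/6z(1+1/2z) = 1 + z + 5/12z²
  so R(z) = 1 + z + 5/12z².

Boundary: |R(x)|=1, x<0.
x=-1.4: |R|=0.4167
R=1: x+5/12x²=0 ⇒ x=−12/5=-2.4000; min R=1−1/(4·5/12)=0.4000>−1
Confirm numerically:
  x=-1.711: |R|=0.50880 <1
  x=-1.708: |R|=0.50753 <1
  x=-1.565: |R|=0.45551 <1
  x=-1.476: |R|=0.43174 <1
  x=-2.980: |R|=1.72017 >1
  x=-2.968: |R|=1.70243 >1
So |R|<1 on (-2.4000, 0).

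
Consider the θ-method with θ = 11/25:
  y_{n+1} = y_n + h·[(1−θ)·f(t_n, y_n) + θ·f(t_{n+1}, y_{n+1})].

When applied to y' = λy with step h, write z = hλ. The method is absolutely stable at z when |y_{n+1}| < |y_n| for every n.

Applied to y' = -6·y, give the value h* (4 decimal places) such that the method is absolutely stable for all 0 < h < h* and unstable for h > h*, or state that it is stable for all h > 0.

Set f=λy, z=hλ:
  y_{n+1} = y_n + z·[14/25·y_n + 11/25·y_{n+1}] ⇒ (1 − 11/25z)y_{n+1} = (1 + 14/25z)y_n
  Hence R(z) = (1 + 14/25z)/(1 − 11/25z).

Boundary: |R(x)|=1, x<0.
x=-1.55: |R|=0.0785
R=−1: 1+14/25x = −1+11/25x ⇒ -3/25x=2 ⇒ x=2/(-3/25)=-16.6667
Confirm numerically:
  x=-13.533: |R|=0.94593 <1
  x=-12.352: |R|=0.91954 <1
  x=-11.315: |R|=0.89258 <1
  x=-6.860: |R|=0.70715 <1
  x=-17.205: |R|=1.00754 >1
  x=-17.150: |R|=1.00679 >1
Interval (-16.6667, 0).

(-16.6667,0); λ=-6 ⇒ h* = (50/3)/6 = 2.7778.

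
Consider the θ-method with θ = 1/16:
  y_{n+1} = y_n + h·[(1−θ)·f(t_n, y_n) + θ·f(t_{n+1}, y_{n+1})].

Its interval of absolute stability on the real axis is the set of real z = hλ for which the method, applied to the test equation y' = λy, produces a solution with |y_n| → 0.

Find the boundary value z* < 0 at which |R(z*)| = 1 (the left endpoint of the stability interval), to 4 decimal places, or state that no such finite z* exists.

With y'=λy (z=hλ):
  y_{n+1} = y_n + z·[15/16·y_n + 1/16·y_{n+1}] ⇒ (1 − 1/16z)y_{n+1} = (1 + 15/16z)y_n
  Hence R(z) = (1 + 15/16z)/(1 − 1/16z).

Boundary: |R(x)|=1, x<0.
x=-1.11: |R|=0.0380
R=−1: 1+15/16x = −1+1/16x ⇒ -7/8x=2 ⇒ x=2/(-7/8)=-2.2857
Confirm numerically:
  x=-2.103: |R|=0.85870 <1
  x=-1.937: |R|=0.72783 <1
  x=-1.801: |R|=0.61879 <1
  x=-1.171: |R|=0.09114 <1
  x=-2.578: |R|=1.22026 >1
  x=-2.436: |R|=1.11412 >1
  x=-2.430: |R|=1.10960 >1
Interval (-2.2857, 0).

left endpoint -2.2857.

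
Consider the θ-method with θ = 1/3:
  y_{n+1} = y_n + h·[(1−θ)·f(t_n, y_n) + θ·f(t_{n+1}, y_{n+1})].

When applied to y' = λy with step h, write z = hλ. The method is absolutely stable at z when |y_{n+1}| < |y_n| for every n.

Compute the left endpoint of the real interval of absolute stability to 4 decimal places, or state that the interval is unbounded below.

z* = -6.0000.

With y'=λy (z=hλ):
  y_{n+1} = y_n + z·[2/3·y_n + 1/3·y_{n+1}] ⇒ (1 − 1/3z)y_{n+1} = (1 + 2/3z)y_n
  ⇒ R(z) = (1 + 2/3z)/(1 − 1/3z).

Solve |R(x)|<1 on ℝ⁻.
x=-0.45: |R|=0.6087
R=−1: 1+2/3x = −1+1/3x ⇒ -1/3x=2 ⇒ x=2/(-1/3)=-6.0000
Confirm numerically:
  x=-4.911: |R|=0.86234 <1
  x=-4.881: |R|=0.85801 <1
  x=-4.817: |R|=0.84866 <1
  x=-4.158: |R|=0.74267 <1
  x=-6.179: |R|=1.01950 >1
  x=-6.090: |R|=1.00990 >1
Interval (-6.0000, 0).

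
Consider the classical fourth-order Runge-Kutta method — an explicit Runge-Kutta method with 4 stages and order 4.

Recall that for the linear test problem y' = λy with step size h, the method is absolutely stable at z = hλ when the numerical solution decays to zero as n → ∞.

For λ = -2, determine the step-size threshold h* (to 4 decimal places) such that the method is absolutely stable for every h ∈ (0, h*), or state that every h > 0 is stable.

(-2.7853,0); λ=-2 ⇒ h* = 1.3926.

With y'=λy (z=hλ):
  order 4, 4-stage ⇒ R(z)=1+z+z^2/2+z^3/6+z^4/24
  (e.g. R(-1.63)=0.27079, |R|=0.27079)

Boundary: |R(x)|=1, x<0.
x=-1.63: |R|=0.2708
|R(-2.73)|=0.9198 |R(-1.85)|=0.2940 |R(-0.88)|=0.4186
Bisect:
  x_lo=-3.3290 |R|=2.1806  x_hi=-0.2611 |R|=0.7702
  mid=-1.79503 |R|=0.28465 →hi
  mid=-2.56201 |R|=0.71234 →hi
  mid=-2.94550 |R|=1.26965 →lo
  mid=-2.75375 |R|=0.95348 →hi
  mid=-2.84962 |R|=1.10140 →lo
  mid=-2.80169 |R|=1.02500 →lo
  mid=-2.77772 |R|=0.98864 →hi
  mid=-2.78970 |R|=1.00667 →lo
  mid=-2.78371 |R|=0.99762 →hi
  ...
  [-2.78540,-2.78521] ⇒ x*=-2.7853
Interval (-2.7853, 0).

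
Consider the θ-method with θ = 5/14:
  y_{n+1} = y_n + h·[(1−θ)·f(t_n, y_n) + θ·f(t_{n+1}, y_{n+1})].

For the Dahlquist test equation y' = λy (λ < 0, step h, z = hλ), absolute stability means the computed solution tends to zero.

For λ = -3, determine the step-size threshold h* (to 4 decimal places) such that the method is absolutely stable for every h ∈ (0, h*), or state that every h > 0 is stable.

(-7.0000,0); λ=-3 ⇒ h* = (7)/3 = 2.3333.

Test eqn y'=λy, z=hλ:
  y_{n+1} = y_n + z·[9/14·y_n + 5/14·y_{n+1}] ⇒ (1 − 5/14z)y_{n+1} = (1 + 9/14z)y_n
  so R(z) = (1 + 9/14z)/(1 − 5/14z).

Find x<0 with |R(x)|<1.
x=-0.56: |R|=0.5333
R=−1: 1+9/14x = −1+5/14x ⇒ -2/7x=2 ⇒ x=2/(-2/7)=-7.0000
Confirm numerically:
  x=-6.550: |R|=0.96150 <1
  x=-6.183: |R|=0.92724 <1
  x=-6.047: |R|=0.91382 <1
  x=-4.576: |R|=0.73709 <1
  x=-7.565: |R|=1.04361 >1
  x=-7.564: |R|=1.04354 >1
  x=-7.510: |R|=1.03957 >1
Interval (-7.0000, 0).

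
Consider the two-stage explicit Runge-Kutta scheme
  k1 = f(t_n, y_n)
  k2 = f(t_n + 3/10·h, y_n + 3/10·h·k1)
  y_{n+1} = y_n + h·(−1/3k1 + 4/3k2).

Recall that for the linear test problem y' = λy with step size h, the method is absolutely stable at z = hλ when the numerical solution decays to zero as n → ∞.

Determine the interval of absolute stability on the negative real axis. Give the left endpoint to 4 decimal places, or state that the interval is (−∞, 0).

With y'=λy (z=hλ):
  k1=λy_n ⇒ h·k1=z·y_n;  k2=λ(1+3/10z)y_n ⇒ h·k2=z(1+3/10z)y_n
  y_{n+1}/y_n = 1 − 1/3z + 4/3z(1+3/10z) = 1 + z + 2/5z²
  so R(z) = 1 + z + 2/5z².

Find x<0 with |R(x)|<1.
x=-1.4: |R|=0.3840
R=1: x+2/5x²=0 ⇒ x=−5/2=-2.5000; min R=1−1/(4·2/5)=0.3750>−1
Confirm numerically:
  x=-1.733: |R|=0.46832 <1
  x=-1.125: |R|=0.38125 <1
  x=-1.053: |R|=0.39052 <1
  x=-3.074: |R|=1.70579 >1
  x=-2.860: |R|=1.41184 >1
So |R|<1 on (-2.5000, 0).

z∈(-2.5000,0).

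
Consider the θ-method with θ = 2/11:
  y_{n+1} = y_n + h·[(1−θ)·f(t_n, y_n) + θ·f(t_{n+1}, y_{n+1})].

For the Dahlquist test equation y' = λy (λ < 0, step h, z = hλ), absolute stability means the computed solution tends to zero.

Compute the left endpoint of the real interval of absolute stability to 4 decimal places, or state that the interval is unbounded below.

left endpoint -3.1429.

With y'=λy (z=hλ):
  y_{n+1} = y_n + z·[9/11·y_n + 2/11·y_{n+1}] ⇒ (1 − 2/11z)y_{n+1} = (1 + 9/11z)y_n
  Hence R(z) = (1 + 9/11z)/(1 − 2/11z).

Need |R(x)|<1, x<0.
x=-1.34: |R|=0.0775
R=−1: 1+9/11x = −1+2/11x ⇒ -7/11x=2 ⇒ x=2/(-7/11)=-3.1429
Confirm numerically:
  x=-2.652: |R|=0.78925 <1
  x=-2.539: |R|=0.73709 <1
  x=-1.935: |R|=0.43141 <1
  x=-1.625: |R|=0.25439 <1
  x=-3.510: |R|=1.14262 >1
  x=-3.344: |R|=1.07960 >1
Stable set (-3.1429, 0).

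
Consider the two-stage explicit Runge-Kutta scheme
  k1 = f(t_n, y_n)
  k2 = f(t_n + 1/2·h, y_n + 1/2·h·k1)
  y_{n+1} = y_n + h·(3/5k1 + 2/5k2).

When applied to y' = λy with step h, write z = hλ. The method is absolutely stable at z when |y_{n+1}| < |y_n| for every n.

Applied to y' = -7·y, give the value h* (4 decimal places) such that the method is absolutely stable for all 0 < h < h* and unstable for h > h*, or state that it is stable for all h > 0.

(-5.0000,0); λ=-7 ⇒ h* = (5)/7 = 0.7143.

On y'=λy, z=hλ:
  k1=λy_n ⇒ h·k1=z·y_n;  k2=λ(1+1/2z)y_n ⇒ h·k2=z(1+1/2z)y_n
  y_{n+1}/y_n = 1 + 3/5z + 2/5z(1+1/2z) = 1 + z + 1/5z²
  Hence R(z) = 1 + z + 1/5z².

Boundary: |R(x)|=1, x<0.
x=-1.16: |R|=0.1091
R=1: x+1/5x²=0 ⇒ x=−5=-5.0000; min R=1−1/(4·1/5)=-0.2500>−1
Confirm numerically:
  x=-3.911: |R|=0.14818 <1
  x=-3.514: |R|=0.04436 <1
  x=-2.967: |R|=0.20638 <1
  x=-2.435: |R|=0.24915 <1
  x=-5.437: |R|=1.47519 >1
  x=-5.329: |R|=1.35065 >1
  x=-5.113: |R|=1.11555 >1
Interval (-5.0000, 0).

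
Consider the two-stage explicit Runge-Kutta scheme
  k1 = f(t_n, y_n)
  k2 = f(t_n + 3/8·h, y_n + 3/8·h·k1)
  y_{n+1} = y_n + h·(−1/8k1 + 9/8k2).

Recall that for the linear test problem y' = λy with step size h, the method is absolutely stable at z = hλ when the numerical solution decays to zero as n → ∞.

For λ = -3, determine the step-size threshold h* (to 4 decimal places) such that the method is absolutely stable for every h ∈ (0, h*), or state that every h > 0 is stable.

(-2.3704,0); λ=-3 ⇒ h* = (64/27)/3 = 0.7901.

Test eqn y'=λy, z=hλ:
  k1=λy_n ⇒ h·k1=z·y_n;  k2=λ(1+3/8z)y_n ⇒ h·k2=z(1+3/8z)y_n
  y_{n+1}/y_n = 1 − 1/8z + 9/8z(1+3/8z) = 1 + z + 27/64z²
  R(z) = 1 + z + 27/64z².

Solve |R(x)|<1 on ℝ⁻.
x=-0.72: |R|=0.4987
R=1: x+27/64x²=0 ⇒ x=−64/27=-2.3704; min R=1−1/(4·27/64)=0.4074>−1
Confirm numerically:
  x=-2.310: |R|=0.94117 <1
  x=-2.138: |R|=0.79041 <1
  x=-1.394: |R|=0.42580 <1
  x=-2.826: |R|=1.54321 >1
  x=-2.784: |R|=1.48581 >1
So |R|<1 on (-2.3704, 0).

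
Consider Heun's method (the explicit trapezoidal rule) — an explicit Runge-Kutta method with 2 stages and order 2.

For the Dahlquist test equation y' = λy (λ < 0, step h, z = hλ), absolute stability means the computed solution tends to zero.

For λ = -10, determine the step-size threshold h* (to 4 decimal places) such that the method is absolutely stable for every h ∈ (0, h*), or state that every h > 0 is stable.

Set f=λy, z=hλ:
  order 2, 2-stage ⇒ R(z)=1+z+z^2/2
  (e.g. R(-0.91)=0.50405, |R|=0.50405)

Boundary: |R(x)|=1, x<0.
x=-0.91: |R|=0.5041
|R(-2.32)|=1.3712 |R(-2.13)|=1.1384 |R(-2.08)|=1.0832
Bisect:
  x_lo=-2.4709 |R|=1.5817  x_hi=-0.2959 |R|=0.7479
  mid=-1.38338 |R|=0.57349 →hi
  mid=-1.92712 |R|=0.92978 →hi
  mid=-2.19899 |R|=1.21879 →lo
  mid=-2.06306 |R|=1.06505 →lo
  mid=-1.99509 |R|=0.99510 →hi
  mid=-2.02907 |R|=1.02950 →lo
  mid=-2.01208 |R|=1.01216 →lo
  mid=-2.00359 |R|=1.00359 →lo
  mid=-1.99934 |R|=0.99934 →hi
  mid=-2.00146 |R|=1.00146 →lo
  ...
  [-2.00000,-1.99987] ⇒ x*=-2.0000
Stable set (-2.0000, 0).

(-2.0000,0); λ=-10 ⇒ h* = 0.2000.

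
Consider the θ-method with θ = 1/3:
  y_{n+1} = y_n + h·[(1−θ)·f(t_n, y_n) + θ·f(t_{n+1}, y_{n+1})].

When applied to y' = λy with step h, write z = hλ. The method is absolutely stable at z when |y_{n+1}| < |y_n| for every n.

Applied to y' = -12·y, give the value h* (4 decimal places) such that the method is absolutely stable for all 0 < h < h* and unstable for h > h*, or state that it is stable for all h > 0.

(-6.0000,0); λ=-12 ⇒ h* = (6)/12 = 0.5000.

With y'=λy (z=hλ):
  y_{n+1} = y_n + z·[2/3·y_n + 1/3·y_{n+1}] ⇒ (1 − 1/3z)y_{n+1} = (1 + 2/3z)y_n
  Hence R(z) = (1 + 2/3z)/(1 − 1/3z).

Solve |R(x)|<1 on ℝ⁻.
x=-0.86: |R|=0.3316
R=−1: 1+2/3x = −1+1/3x ⇒ -1/3x=2 ⇒ x=2/(-1/3)=-6.0000
Confirm numerically:
  x=-3.726: |R|=0.66191 <1
  x=-3.563: |R|=0.62868 <1
  x=-3.123: |R|=0.53013 <1
  x=-3.092: |R|=0.52265 <1
  x=-6.535: |R|=1.05611 >1
  x=-6.396: |R|=1.04215 >1
  x=-6.236: |R|=1.02555 >1
So |R|<1 on (-6.0000, 0).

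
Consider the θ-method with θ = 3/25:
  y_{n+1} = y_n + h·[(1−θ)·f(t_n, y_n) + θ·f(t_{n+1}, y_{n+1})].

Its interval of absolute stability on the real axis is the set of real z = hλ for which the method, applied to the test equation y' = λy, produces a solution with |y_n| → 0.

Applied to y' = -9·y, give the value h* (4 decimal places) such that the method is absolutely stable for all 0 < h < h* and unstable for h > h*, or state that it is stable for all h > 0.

Set f=λy, z=hλ:
  y_{n+1} = y_n + z·[22/25·y_n + 3/25·y_{n+1}] ⇒ (1 − 3/25z)y_{n+1} = (1 + 22/25z)y_n
  R(z) = (1 + 22/25z)/(1 − 3/25z).

Solve |R(x)|<1 on ℝ⁻.
x=-1.65: |R|=0.3773
R=−1: 1+22/25x = −1+3/25x ⇒ -19/25x=2 ⇒ x=2/(-19/25)=-2.6316
Confirm numerically:
  x=-2.533: |R|=0.94254 <1
  x=-2.416: |R|=0.87298 <1
  x=-2.368: |R|=0.84401 <1
  x=-3.097: |R|=1.25788 >1
  x=-3.088: |R|=1.25309 >1
Interval (-2.6316, 0).

(-2.6316,0); λ=-9 ⇒ h* = (50/19)/9 = 0.2924.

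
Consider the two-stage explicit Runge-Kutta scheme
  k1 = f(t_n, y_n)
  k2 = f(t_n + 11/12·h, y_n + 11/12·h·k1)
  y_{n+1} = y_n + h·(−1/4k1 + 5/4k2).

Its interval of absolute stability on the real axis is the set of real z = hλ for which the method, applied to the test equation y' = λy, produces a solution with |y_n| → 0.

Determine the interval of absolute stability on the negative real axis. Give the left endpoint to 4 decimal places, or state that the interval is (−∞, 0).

(-0.8727, 0).

On y'=λy, z=hλ:
  k1=λy_n ⇒ h·k1=z·y_n;  k2=λ(1+11/12z)y_n ⇒ h·k2=z(1+11/12z)y_n
  y_{n+1}/y_n = 1 − 1/4z + 5/4z(1+11/12z) = 1 + z + 55/48z²
  so R(z) = 1 + z + 55/48z².

Boundary: |R(x)|=1, x<0.
x=-0.56: |R|=0.7993
R=1: x+55/48x²=0 ⇒ x=−48/55=-0.8727; min R=1−1/(4·55/48)=0.7818>−1
Confirm numerically:
  x=-0.722: |R|=0.87530 <1
  x=-0.561: |R|=0.79962 <1
  x=-0.522: |R|=0.79022 <1
  x=-0.379: |R|=0.78559 <1
  x=-1.409: |R|=1.86580 >1
  x=-1.067: |R|=1.23752 >1
  x=-0.919: |R|=1.04873 >1
Stable set (-0.8727, 0).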